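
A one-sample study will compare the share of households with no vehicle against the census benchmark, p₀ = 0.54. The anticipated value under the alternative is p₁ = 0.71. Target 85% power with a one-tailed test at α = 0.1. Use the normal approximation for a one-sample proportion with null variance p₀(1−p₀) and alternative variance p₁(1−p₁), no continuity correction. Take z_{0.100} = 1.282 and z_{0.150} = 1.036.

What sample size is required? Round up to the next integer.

n = [z_α·√(p₀q₀) + z_β·√(p₁q₁)]² / (p₁ − p₀)²
  = [1.282·√(0.54·0.46) + 1.036·√(0.71·0.29)]² / (0.17)²
  = [1.282·0.4984 + 1.036·0.4538]² / 0.0289
  = [1.1090]² / 0.0289
  = 42.56
Round up → n = 43.

n = 43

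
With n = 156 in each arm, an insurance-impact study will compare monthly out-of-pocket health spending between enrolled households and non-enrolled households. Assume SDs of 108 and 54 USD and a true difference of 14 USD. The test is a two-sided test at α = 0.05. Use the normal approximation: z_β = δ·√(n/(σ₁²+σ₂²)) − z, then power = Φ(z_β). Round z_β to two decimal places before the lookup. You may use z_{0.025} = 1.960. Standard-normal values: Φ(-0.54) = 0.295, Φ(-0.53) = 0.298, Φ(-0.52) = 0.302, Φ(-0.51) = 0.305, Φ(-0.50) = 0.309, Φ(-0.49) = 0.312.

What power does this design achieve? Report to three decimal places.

Power ≈ 0.305

z_β = δ·√(n/(σ₁²+σ₂²)) − z_{α/2}
    = 14 · √(156/14580) − 1.960
    = 14 · 0.10344 − 1.960
    = 1.4481 − 1.960 = -0.5119 → -0.51
Power = Φ(-0.51) = 0.305.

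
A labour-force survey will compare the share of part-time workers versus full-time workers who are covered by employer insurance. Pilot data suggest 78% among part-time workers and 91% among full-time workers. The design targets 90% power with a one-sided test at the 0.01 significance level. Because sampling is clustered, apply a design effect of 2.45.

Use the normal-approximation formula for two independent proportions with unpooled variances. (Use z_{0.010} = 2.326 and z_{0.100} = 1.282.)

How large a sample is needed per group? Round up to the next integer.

n = 479 per group

n = (z_α + z_β)² · [p₁(1−p₁) + p₂(1−p₂)] / (p₁ − p₂)²
  = (2.326 + 1.282)² · (0.78·0.22 + 0.91·0.09) / (-0.13)²
  = (3.608)² · (0.1716 + 0.0819) / 0.0169
  = 13.0177 · 0.2535 / 0.0169
  = 195.26
Design effect: 2.45 × 195.26 = 478.40.
Round up → n = 479 per group.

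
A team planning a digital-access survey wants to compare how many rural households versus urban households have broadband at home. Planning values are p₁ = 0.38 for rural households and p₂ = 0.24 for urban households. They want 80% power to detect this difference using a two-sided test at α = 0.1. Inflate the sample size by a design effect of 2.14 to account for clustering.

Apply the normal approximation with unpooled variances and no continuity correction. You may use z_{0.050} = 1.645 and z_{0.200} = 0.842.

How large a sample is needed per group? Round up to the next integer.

n = (z_{α/2} + z_β)² · [p₁(1−p₁) + p₂(1−p₂)] / (p₁ − p₂)²
  = (1.645 + 0.842)² · (0.38·0.62 + 0.24·0.76) / (0.14)²
  = (2.487)² · (0.2356 + 0.1824) / 0.0196
  = 6.1852 · 0.4180 / 0.0196
  = 131.91
Design effect: 2.14 × 131.91 = 282.28.
Round up → n = 283 per group.

n = 283 per group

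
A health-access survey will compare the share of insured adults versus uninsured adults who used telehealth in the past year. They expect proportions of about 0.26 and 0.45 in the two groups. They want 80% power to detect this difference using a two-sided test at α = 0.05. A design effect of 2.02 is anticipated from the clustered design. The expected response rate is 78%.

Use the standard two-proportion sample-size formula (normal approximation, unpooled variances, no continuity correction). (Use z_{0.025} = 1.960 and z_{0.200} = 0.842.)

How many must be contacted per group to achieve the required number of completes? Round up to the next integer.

n = 248 per group

n = (z_{α/2} + z_β)² · [p₁(1−p₁) + p₂(1−p₂)] / (p₁ − p₂)²
  = (1.960 + 0.842)² · (0.26·0.74 + 0.45·0.55) / (-0.19)²
  = (2.802)² · (0.1924 + 0.2475) / 0.0361
  = 7.8512 · 0.4399 / 0.0361
  = 95.67
Design effect: 2.02 × 95.67 = 193.26.
Adjust for 78% response: 193.26 / 0.78 = 247.76.
Round up → n = 248 per group.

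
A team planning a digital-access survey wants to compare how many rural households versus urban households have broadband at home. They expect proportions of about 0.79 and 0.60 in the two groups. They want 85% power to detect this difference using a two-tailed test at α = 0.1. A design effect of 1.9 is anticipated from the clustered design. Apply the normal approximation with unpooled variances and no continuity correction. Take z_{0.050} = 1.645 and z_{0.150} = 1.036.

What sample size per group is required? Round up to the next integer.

n = 154 per group

n = (z_{α/2} + z_β)² · [p₁(1−p₁) + p₂(1−p₂)] / (p₁ − p₂)²
  = (1.645 + 1.036)² · (0.79·0.21 + 0.60·0.40) / (0.19)²
  = (2.681)² · (0.1659 + 0.2400) / 0.0361
  = 7.1878 · 0.4059 / 0.0361
  = 80.82
Design effect: 1.9 × 80.82 = 153.55.
Round up → n = 154 per group.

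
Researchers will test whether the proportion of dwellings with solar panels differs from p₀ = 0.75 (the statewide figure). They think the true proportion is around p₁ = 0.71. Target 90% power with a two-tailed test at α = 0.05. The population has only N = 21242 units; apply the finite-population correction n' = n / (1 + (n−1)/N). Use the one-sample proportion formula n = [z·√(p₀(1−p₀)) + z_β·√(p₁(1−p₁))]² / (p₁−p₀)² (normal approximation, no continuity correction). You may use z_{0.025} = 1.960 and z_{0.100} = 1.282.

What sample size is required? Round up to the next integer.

n = 1207

n = [z_{α/2}·√(p₀q₀) + z_β·√(p₁q₁)]² / (p₁ − p₀)²
  = [1.960·√(0.75·0.25) + 1.282·√(0.71·0.29)]² / (-0.04)²
  = [1.960·0.4330 + 1.282·0.4538]² / 0.0016
  = [1.4304]² / 0.0016
  = 1278.83
Finite-population correction (N = 21242): 1278.83 / (1 + (1278.83 − 1)/21242) = 1206.26.
Round up → n = 1207.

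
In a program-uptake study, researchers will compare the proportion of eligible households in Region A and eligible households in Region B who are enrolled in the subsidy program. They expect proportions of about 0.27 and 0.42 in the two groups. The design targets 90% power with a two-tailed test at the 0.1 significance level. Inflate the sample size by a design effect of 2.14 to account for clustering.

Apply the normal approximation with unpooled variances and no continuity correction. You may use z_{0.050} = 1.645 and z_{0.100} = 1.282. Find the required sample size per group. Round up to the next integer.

n = 360 per group

n = (z_{α/2} + z_β)² · [p₁(1−p₁) + p₂(1−p₂)] / (p₁ − p₂)²
  = (1.645 + 1.282)² · (0.27·0.73 + 0.42·0.58) / (-0.15)²
  = (2.927)² · (0.1971 + 0.2436) / 0.0225
  = 8.5673 · 0.4407 / 0.0225
  = 167.81
Design effect: 2.14 × 167.81 = 359.10.
Round up → n = 360 per group.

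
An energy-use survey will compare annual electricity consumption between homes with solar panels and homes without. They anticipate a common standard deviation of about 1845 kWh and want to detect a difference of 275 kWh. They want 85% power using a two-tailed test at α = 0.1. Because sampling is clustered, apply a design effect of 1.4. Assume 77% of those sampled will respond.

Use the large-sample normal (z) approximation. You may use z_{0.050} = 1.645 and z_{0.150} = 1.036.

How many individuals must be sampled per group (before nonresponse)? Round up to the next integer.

n = 1177 per group

n = (z_{α/2} + z_β)² · (σ₁² + σ₂²) / δ²
  = (1.645 + 1.036)² · (2·1845² = 6808050) / 275²
  = 7.1878 · 6808050 / 75625
  = 647.07
Design effect: 1.4 × 647.07 = 905.90.
Adjust for 77% response: 905.90 / 0.77 = 1176.49.
Round up → n = 1177 per group.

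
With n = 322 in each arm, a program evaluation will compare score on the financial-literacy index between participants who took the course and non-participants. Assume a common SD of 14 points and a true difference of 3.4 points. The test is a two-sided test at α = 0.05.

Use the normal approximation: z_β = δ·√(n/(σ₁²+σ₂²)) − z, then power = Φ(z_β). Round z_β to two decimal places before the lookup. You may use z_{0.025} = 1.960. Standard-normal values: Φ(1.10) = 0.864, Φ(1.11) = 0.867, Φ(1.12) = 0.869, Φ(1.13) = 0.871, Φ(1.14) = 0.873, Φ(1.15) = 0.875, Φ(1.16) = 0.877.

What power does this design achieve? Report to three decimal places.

z_β = δ·√(n/(σ₁²+σ₂²)) − z_{α/2}
    = 3.4 · √(322/392) − 1.960
    = 3.4 · 0.90633 − 1.960
    = 3.0815 − 1.960 = 1.1215 → 1.12
Power = Φ(1.12) = 0.869.

Power ≈ 0.869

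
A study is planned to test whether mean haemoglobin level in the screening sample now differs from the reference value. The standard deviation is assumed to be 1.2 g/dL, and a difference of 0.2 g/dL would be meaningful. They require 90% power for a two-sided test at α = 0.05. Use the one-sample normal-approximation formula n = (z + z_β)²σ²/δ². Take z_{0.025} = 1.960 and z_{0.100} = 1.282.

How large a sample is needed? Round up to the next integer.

n = 379

n = (z_{α/2} + z_β)² · σ² / δ²
  = (1.960 + 1.282)² · 1.2² / 0.2²
  = 10.5106 · 1.44 / 0.04
  = 378.38
Round up → n = 379.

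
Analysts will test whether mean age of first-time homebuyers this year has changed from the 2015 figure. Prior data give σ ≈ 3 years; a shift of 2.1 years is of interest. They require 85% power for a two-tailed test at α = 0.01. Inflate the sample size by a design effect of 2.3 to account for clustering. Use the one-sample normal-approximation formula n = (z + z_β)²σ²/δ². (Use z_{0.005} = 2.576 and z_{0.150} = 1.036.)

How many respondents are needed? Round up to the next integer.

n = 62

n = (z_{α/2} + z_β)² · σ² / δ²
  = (2.576 + 1.036)² · 3² / 2.1²
  = 13.0465 · 9 / 4.41
  = 26.63
Design effect: 2.3 × 26.63 = 61.24.
Round up → n = 62.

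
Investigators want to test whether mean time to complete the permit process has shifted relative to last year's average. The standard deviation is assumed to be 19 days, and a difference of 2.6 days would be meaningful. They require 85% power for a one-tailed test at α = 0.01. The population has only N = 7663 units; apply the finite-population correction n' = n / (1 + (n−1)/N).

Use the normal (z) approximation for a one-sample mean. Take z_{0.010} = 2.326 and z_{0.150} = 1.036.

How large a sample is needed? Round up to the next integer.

n = 560

n = (z_α + z_β)² · σ² / δ²
  = (2.326 + 1.036)² · 19² / 2.6²
  = 11.3030 · 361 / 6.76
  = 603.61
Finite-population correction (N = 7663): 603.61 / (1 + (603.61 − 1)/7663) = 559.60.
Round up → n = 560.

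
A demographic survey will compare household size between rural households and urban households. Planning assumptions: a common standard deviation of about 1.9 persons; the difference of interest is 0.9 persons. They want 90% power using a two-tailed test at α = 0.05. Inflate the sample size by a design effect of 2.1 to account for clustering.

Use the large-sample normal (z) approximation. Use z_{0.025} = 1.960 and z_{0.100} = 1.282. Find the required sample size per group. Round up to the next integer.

n = 197 per group

n = (z_{α/2} + z_β)² · (σ₁² + σ₂²) / δ²
  = (1.960 + 1.282)² · (2·1.9² = 7.22) / 0.9²
  = 10.5106 · 7.22 / 0.81
  = 93.69
Design effect: 2.1 × 93.69 = 196.74.
Round up → n = 197 per group.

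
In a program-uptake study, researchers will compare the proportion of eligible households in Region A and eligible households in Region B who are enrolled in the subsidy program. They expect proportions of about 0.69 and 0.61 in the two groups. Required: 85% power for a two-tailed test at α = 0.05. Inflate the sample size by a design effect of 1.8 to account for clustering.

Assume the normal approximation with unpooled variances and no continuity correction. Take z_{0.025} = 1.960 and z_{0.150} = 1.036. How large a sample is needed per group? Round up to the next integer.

n = (z_{α/2} + z_β)² · [p₁(1−p₁) + p₂(1−p₂)] / (p₁ − p₂)²
  = (1.960 + 1.036)² · (0.69·0.31 + 0.61·0.39) / (0.08)²
  = (2.996)² · (0.2139 + 0.2379) / 0.0064
  = 8.9760 · 0.4518 / 0.0064
  = 633.65
Design effect: 1.8 × 633.65 = 1140.57.
Round up → n = 1141 per group.

n = 1141 per group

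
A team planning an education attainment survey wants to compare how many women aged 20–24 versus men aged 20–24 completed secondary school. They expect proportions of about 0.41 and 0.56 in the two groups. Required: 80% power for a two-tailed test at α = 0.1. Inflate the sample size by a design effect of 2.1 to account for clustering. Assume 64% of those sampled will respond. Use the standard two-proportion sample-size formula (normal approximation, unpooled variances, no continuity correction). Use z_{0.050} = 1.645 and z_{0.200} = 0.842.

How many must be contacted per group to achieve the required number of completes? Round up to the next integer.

n = 441 per group

n = (z_{α/2} + z_β)² · [p₁(1−p₁) + p₂(1−p₂)] / (p₁ − p₂)²
  = (1.645 + 0.842)² · (0.41·0.59 + 0.56·0.44) / (-0.15)²
  = (2.487)² · (0.2419 + 0.2464) / 0.0225
  = 6.1852 · 0.4883 / 0.0225
  = 134.23
Design effect: 2.1 × 134.23 = 281.89.
Adjust for 64% response: 281.89 / 0.64 = 440.45.
Round up → n = 441 per group.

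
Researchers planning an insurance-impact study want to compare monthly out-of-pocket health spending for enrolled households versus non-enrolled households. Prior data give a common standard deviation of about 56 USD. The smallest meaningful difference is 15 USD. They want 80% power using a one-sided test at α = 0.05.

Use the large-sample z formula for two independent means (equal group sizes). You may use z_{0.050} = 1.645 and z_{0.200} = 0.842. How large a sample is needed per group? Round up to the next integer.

n = (z_α + z_β)² · (σ₁² + σ₂²) / δ²
  = (1.645 + 0.842)² · (2·56² = 6272) / 15²
  = 6.1852 · 6272 / 225
  = 172.42
Round up → n = 173 per group.

n = 173 per group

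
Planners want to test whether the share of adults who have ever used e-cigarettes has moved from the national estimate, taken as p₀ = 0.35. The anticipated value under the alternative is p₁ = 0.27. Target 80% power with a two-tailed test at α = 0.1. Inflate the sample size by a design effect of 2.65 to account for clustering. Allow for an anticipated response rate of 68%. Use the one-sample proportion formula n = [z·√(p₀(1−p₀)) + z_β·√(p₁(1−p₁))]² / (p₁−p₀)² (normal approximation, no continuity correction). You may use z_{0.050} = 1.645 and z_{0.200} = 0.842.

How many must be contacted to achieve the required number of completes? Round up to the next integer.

n = [z_{α/2}·√(p₀q₀) + z_β·√(p₁q₁)]² / (p₁ − p₀)²
  = [1.645·√(0.35·0.65) + 0.842·√(0.27·0.73)]² / (-0.08)²
  = [1.645·0.4770 + 0.842·0.4440]² / 0.0064
  = [1.1584]² / 0.0064
  = 209.68
Design effect: 2.65 × 209.68 = 555.65.
Adjust for 68% response: 555.65 / 0.68 = 817.14.
Round up → n = 818.

n = 818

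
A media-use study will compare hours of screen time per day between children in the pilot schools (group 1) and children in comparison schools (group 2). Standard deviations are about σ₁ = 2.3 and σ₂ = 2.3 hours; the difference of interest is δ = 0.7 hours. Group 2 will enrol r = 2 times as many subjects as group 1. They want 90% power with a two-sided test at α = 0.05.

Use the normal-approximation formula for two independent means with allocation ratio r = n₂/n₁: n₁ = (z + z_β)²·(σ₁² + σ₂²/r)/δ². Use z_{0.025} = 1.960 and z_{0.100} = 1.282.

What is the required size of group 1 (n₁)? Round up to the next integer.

n₁ = 171

n₁ = (z_{α/2} + z_β)² · (σ₁² + σ₂²/r) / δ²
   = (1.960 + 1.282)² · (2.3² + 2.3²/2) / 0.7²
   = 10.5106 · (5.29 + 2.645) / 0.49
   = 10.5106 · 7.935 / 0.49
   = 170.21
Round up → n₁ = 171; n₂ = r·n₁ = 2 × 171 = 342.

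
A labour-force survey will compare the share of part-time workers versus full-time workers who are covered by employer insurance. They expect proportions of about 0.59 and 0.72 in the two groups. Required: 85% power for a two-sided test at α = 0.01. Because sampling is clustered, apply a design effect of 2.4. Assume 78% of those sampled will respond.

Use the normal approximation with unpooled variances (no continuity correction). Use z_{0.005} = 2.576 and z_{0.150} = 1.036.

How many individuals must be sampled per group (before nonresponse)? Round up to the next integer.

n = (z_{α/2} + z_β)² · [p₁(1−p₁) + p₂(1−p₂)] / (p₁ − p₂)²
  = (2.576 + 1.036)² · (0.59·0.41 + 0.72·0.28) / (-0.13)²
  = (3.612)² · (0.2419 + 0.2016) / 0.0169
  = 13.0465 · 0.4435 / 0.0169
  = 342.38
Design effect: 2.4 × 342.38 = 821.70.
Adjust for 78% response: 821.70 / 0.78 = 1053.46.
Round up → n = 1054 per group.

n = 1054 per group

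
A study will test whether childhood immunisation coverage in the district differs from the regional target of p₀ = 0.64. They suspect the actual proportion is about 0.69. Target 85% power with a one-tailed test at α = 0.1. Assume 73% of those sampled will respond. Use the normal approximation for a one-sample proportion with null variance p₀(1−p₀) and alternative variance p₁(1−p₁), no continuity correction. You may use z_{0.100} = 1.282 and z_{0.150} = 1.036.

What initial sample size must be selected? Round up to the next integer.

n = [z_α·√(p₀q₀) + z_β·√(p₁q₁)]² / (p₁ − p₀)²
  = [1.282·√(0.64·0.36) + 1.036·√(0.69·0.31)]² / (0.05)²
  = [1.282·0.4800 + 1.036·0.4625]² / 0.0025
  = [1.0945]² / 0.0025
  = 479.17
Adjust for 73% response: 479.17 / 0.73 = 656.40.
Round up → n = 657.

n = 657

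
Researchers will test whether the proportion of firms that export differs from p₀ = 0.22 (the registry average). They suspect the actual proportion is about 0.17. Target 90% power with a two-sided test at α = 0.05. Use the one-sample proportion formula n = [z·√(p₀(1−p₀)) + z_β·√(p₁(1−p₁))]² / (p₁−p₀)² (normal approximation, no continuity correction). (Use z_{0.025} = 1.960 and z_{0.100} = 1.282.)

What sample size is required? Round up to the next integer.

n = 670

n = [z_{α/2}·√(p₀q₀) + z_β·√(p₁q₁)]² / (p₁ − p₀)²
  = [1.960·√(0.22·0.78) + 1.282·√(0.17·0.83)]² / (-0.05)²
  = [1.960·0.4142 + 1.282·0.3756]² / 0.0025
  = [1.2935]² / 0.0025
  = 669.24
Round up → n = 670.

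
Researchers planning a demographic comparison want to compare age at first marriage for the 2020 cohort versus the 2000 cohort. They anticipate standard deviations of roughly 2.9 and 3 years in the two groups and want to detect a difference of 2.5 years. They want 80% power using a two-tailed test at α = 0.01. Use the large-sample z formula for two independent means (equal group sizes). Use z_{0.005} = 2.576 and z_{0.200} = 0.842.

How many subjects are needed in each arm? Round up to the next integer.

n = 33 per group

n = (z_{α/2} + z_β)² · (σ₁² + σ₂²) / δ²
  = (2.576 + 0.842)² · (2.9² + 3² = 17.41) / 2.5²
  = 11.6827 · 17.41 / 6.25
  = 32.54
Round up → n = 33 per group.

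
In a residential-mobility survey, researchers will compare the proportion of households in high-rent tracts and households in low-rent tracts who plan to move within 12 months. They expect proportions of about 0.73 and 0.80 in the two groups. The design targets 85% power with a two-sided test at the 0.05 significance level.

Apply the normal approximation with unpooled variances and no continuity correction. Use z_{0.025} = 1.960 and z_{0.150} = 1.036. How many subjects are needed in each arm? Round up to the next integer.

n = 655 per group

n = (z_{α/2} + z_β)² · [p₁(1−p₁) + p₂(1−p₂)] / (p₁ − p₂)²
  = (1.960 + 1.036)² · (0.73·0.27 + 0.80·0.20) / (-0.07)²
  = (2.996)² · (0.1971 + 0.1600) / 0.0049
  = 8.9760 · 0.3571 / 0.0049
  = 654.15
Round up → n = 655 per group.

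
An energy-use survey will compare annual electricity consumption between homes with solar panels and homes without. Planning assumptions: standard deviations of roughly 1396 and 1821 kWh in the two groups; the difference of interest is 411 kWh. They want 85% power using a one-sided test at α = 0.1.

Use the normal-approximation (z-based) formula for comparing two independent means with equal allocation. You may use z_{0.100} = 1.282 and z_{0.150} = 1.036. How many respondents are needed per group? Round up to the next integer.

n = (z_α + z_β)² · (σ₁² + σ₂²) / δ²
  = (1.282 + 1.036)² · (1396² + 1821² = 5264857) / 411²
  = 5.3731 · 5264857 / 168921
  = 167.47
Round up → n = 168 per group.

n = 168 per group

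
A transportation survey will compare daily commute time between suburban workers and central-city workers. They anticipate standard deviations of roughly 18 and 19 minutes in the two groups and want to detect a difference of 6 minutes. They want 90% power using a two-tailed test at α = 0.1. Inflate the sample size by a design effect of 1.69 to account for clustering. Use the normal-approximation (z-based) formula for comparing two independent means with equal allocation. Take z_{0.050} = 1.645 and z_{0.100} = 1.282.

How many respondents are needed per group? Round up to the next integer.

n = (z_{α/2} + z_β)² · (σ₁² + σ₂²) / δ²
  = (1.645 + 1.282)² · (18² + 19² = 685) / 6²
  = 8.5673 · 685 / 36
  = 163.02
Design effect: 1.69 × 163.02 = 275.50.
Round up → n = 276 per group.

n = 276 per group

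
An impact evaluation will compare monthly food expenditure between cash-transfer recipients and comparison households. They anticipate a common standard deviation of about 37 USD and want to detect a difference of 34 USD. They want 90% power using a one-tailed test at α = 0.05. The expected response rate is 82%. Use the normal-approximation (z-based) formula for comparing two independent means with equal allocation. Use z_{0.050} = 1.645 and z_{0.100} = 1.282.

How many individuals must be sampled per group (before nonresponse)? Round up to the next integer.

n = (z_α + z_β)² · (σ₁² + σ₂²) / δ²
  = (1.645 + 1.282)² · (2·37² = 2738) / 34²
  = 8.5673 · 2738 / 1156
  = 20.29
Adjust for 82% response: 20.29 / 0.82 = 24.75.
Round up → n = 25 per group.

n = 25 per group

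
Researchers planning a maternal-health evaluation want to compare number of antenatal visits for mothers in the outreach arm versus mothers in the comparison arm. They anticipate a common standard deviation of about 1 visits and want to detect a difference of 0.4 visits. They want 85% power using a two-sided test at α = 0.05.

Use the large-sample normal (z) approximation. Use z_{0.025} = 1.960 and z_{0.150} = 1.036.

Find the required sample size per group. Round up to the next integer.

n = 113 per group

n = (z_{α/2} + z_β)² · (σ₁² + σ₂²) / δ²
  = (1.960 + 1.036)² · (2·1² = 2) / 0.4²
  = 8.9760 · 2 / 0.16
  = 112.20
Round up → n = 113 per group.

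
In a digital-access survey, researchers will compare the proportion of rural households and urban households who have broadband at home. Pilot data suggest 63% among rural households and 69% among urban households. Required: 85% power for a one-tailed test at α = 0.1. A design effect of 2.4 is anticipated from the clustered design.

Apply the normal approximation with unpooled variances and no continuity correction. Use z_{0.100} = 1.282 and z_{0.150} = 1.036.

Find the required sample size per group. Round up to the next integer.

n = (z_α + z_β)² · [p₁(1−p₁) + p₂(1−p₂)] / (p₁ − p₂)²
  = (1.282 + 1.036)² · (0.63·0.37 + 0.69·0.31) / (-0.06)²
  = (2.318)² · (0.2331 + 0.2139) / 0.0036
  = 5.3731 · 0.4470 / 0.0036
  = 667.16
Design effect: 2.4 × 667.16 = 1601.19.
Round up → n = 1602 per group.

n = 1602 per group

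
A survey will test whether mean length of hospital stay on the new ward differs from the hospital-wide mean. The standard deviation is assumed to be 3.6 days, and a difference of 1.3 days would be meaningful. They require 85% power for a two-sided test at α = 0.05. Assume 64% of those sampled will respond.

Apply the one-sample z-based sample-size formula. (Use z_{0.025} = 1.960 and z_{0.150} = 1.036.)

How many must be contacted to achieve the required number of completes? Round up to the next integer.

n = (z_{α/2} + z_β)² · σ² / δ²
  = (1.960 + 1.036)² · 3.6² / 1.3²
  = 8.9760 · 12.96 / 1.69
  = 68.83
Adjust for 64% response: 68.83 / 0.64 = 107.55.
Round up → n = 108.

n = 108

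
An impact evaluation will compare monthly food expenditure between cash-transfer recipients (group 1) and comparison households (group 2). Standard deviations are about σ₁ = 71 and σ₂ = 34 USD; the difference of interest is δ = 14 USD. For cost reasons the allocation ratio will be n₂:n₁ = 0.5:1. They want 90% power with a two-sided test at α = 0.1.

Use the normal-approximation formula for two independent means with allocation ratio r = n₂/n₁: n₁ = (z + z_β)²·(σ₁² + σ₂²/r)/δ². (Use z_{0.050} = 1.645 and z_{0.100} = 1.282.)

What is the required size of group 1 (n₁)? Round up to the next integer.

n₁ = (z_{α/2} + z_β)² · (σ₁² + σ₂²/r) / δ²
   = (1.645 + 1.282)² · (71² + 34²/0.5) / 14²
   = 8.5673 · (5041 + 2312) / 196
   = 8.5673 · 7353 / 196
   = 321.41
Round up → n₁ = 322; n₂ = r·n₁ = 0.5 × 322 = 161.

n₁ = 322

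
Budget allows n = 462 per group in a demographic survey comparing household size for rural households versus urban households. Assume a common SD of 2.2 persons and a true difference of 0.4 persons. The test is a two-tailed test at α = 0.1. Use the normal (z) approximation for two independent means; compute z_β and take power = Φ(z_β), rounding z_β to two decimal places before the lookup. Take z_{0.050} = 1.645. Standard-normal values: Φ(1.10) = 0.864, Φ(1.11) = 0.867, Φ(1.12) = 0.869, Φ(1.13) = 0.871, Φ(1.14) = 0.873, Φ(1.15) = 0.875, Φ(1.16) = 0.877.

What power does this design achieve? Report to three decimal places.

z_β = δ·√(n/(σ₁²+σ₂²)) − z_{α/2}
    = 0.4 · √(462/9.68) − 1.645
    = 0.4 · 6.90849 − 1.645
    = 2.7634 − 1.645 = 1.1184 → 1.12
Power = Φ(1.12) = 0.869.

Power ≈ 0.869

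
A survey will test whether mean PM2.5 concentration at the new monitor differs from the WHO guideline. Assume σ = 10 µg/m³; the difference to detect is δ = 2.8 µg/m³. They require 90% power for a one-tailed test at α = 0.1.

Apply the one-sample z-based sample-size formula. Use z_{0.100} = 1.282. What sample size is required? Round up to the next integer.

n = (z_α + z_β)² · σ² / δ²
  = (1.282 + 1.282)² · 10² / 2.8²
  = 6.5741 · 100 / 7.84
  = 83.85
Round up → n = 84.

n = 84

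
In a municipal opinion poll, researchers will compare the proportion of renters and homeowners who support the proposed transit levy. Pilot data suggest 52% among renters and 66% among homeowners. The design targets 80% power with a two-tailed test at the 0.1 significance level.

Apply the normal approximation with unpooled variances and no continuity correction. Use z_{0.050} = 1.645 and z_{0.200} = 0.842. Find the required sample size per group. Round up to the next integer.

n = (z_{α/2} + z_β)² · [p₁(1−p₁) + p₂(1−p₂)] / (p₁ − p₂)²
  = (1.645 + 0.842)² · (0.52·0.48 + 0.66·0.34) / (-0.14)²
  = (2.487)² · (0.2496 + 0.2244) / 0.0196
  = 6.1852 · 0.4740 / 0.0196
  = 149.58
Round up → n = 150 per group.

n = 150 per group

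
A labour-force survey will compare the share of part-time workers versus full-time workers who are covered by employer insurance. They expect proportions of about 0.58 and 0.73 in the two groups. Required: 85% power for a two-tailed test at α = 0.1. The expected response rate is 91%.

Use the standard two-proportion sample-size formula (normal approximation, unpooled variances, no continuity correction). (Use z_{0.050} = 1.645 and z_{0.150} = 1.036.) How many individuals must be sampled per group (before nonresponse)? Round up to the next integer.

n = 155 per group

n = (z_{α/2} + z_β)² · [p₁(1−p₁) + p₂(1−p₂)] / (p₁ − p₂)²
  = (1.645 + 1.036)² · (0.58·0.42 + 0.73·0.27) / (-0.15)²
  = (2.681)² · (0.2436 + 0.1971) / 0.0225
  = 7.1878 · 0.4407 / 0.0225
  = 140.78
Adjust for 91% response: 140.78 / 0.91 = 154.71.
Round up → n = 155 per group.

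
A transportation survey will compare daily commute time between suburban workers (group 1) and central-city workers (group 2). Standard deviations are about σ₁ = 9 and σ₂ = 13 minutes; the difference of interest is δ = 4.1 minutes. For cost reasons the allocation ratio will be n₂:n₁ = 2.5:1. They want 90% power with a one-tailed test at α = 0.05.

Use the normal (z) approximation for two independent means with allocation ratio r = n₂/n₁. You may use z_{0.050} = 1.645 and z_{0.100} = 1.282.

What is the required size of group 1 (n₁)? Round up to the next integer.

n₁ = (z_α + z_β)² · (σ₁² + σ₂²/r) / δ²
   = (1.645 + 1.282)² · (9² + 13²/2.5) / 4.1²
   = 8.5673 · (81 + 67.6) / 16.81
   = 8.5673 · 148.6 / 16.81
   = 75.73
Round up → n₁ = 76; n₂ = r·n₁ = 2.5 × 76 = 190.

n₁ = 76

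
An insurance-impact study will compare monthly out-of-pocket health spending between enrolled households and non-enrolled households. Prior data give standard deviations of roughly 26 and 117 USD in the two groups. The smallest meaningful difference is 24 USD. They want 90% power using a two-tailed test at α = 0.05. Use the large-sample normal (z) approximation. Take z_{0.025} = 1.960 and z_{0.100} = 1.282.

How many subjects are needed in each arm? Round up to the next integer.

n = 263 per group

n = (z_{α/2} + z_β)² · (σ₁² + σ₂²) / δ²
  = (1.960 + 1.282)² · (26² + 117² = 14365) / 24²
  = 10.5106 · 14365 / 576
  = 262.13
Round up → n = 263 per group.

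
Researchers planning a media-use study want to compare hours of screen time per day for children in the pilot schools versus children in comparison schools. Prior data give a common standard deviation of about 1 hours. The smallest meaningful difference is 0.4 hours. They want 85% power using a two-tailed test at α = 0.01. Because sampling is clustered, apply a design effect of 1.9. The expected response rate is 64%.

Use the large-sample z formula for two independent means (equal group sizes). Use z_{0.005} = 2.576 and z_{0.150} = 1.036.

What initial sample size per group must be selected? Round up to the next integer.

n = 485 per group

n = (z_{α/2} + z_β)² · (σ₁² + σ₂²) / δ²
  = (2.576 + 1.036)² · (2·1² = 2) / 0.4²
  = 13.0465 · 2 / 0.16
  = 163.08
Design effect: 1.9 × 163.08 = 309.86.
Adjust for 64% response: 309.86 / 0.64 = 484.15.
Round up → n = 485 per group.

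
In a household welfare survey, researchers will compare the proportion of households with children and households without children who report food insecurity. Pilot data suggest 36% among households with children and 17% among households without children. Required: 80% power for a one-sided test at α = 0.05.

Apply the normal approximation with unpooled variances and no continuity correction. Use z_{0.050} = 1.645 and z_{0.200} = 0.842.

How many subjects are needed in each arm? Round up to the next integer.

n = (z_α + z_β)² · [p₁(1−p₁) + p₂(1−p₂)] / (p₁ − p₂)²
  = (1.645 + 0.842)² · (0.36·0.64 + 0.17·0.83) / (0.19)²
  = (2.487)² · (0.2304 + 0.1411) / 0.0361
  = 6.1852 · 0.3715 / 0.0361
  = 63.65
Round up → n = 64 per group.

n = 64 per group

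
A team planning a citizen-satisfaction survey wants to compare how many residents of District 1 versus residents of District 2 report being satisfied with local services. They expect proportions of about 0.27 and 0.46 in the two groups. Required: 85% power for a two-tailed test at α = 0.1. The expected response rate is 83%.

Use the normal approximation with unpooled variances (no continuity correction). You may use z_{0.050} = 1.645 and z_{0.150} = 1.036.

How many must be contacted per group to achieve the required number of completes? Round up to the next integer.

n = (z_{α/2} + z_β)² · [p₁(1−p₁) + p₂(1−p₂)] / (p₁ − p₂)²
  = (1.645 + 1.036)² · (0.27·0.73 + 0.46·0.54) / (-0.19)²
  = (2.681)² · (0.1971 + 0.2484) / 0.0361
  = 7.1878 · 0.4455 / 0.0361
  = 88.70
Adjust for 83% response: 88.70 / 0.83 = 106.87.
Round up → n = 107 per group.

n = 107 per group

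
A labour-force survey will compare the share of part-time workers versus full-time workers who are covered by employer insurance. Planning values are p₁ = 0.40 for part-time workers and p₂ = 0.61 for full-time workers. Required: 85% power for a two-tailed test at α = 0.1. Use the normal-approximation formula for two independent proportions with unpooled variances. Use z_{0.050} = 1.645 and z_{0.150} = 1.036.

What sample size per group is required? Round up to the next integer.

n = (z_{α/2} + z_β)² · [p₁(1−p₁) + p₂(1−p₂)] / (p₁ − p₂)²
  = (1.645 + 1.036)² · (0.40·0.60 + 0.61·0.39) / (-0.21)²
  = (2.681)² · (0.2400 + 0.2379) / 0.0441
  = 7.1878 · 0.4779 / 0.0441
  = 77.89
Round up → n = 78 per group.

n = 78 per group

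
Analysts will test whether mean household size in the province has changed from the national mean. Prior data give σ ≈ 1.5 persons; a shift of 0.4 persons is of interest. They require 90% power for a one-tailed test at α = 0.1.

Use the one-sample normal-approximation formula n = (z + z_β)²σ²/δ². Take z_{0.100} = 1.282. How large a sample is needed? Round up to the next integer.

n = (z_α + z_β)² · σ² / δ²
  = (1.282 + 1.282)² · 1.5² / 0.4²
  = 6.5741 · 2.25 / 0.16
  = 92.45
Round up → n = 93.

n = 93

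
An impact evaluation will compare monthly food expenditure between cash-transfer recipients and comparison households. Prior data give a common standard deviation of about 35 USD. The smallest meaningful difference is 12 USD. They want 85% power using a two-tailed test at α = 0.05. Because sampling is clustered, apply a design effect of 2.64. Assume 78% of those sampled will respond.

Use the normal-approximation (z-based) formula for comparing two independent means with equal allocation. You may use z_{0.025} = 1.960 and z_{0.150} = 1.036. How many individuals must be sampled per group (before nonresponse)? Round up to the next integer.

n = (z_{α/2} + z_β)² · (σ₁² + σ₂²) / δ²
  = (1.960 + 1.036)² · (2·35² = 2450) / 12²
  = 8.9760 · 2450 / 144
  = 152.72
Design effect: 2.64 × 152.72 = 403.17.
Adjust for 78% response: 403.17 / 0.78 = 516.89.
Round up → n = 517 per group.

n = 517 per group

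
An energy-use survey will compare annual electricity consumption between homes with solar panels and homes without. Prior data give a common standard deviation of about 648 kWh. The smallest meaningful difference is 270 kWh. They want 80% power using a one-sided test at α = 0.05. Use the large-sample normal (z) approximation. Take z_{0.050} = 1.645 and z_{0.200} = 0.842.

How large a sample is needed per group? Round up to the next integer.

n = (z_α + z_β)² · (σ₁² + σ₂²) / δ²
  = (1.645 + 0.842)² · (2·648² = 839808) / 270²
  = 6.1852 · 839808 / 72900
  = 71.25
Round up → n = 72 per group.

n = 72 per group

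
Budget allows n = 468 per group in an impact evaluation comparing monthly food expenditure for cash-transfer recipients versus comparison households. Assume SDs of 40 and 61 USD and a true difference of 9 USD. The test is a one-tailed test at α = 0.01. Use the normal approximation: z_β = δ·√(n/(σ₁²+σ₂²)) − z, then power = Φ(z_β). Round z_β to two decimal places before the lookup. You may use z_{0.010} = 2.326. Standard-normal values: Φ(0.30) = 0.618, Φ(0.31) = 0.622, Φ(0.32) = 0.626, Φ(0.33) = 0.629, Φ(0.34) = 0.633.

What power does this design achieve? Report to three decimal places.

Power ≈ 0.633

z_β = δ·√(n/(σ₁²+σ₂²)) − z_α
    = 9 · √(468/5321) − 2.326
    = 9 · 0.29657 − 2.326
    = 2.6691 − 2.326 = 0.3431 → 0.34
Power = Φ(0.34) = 0.633.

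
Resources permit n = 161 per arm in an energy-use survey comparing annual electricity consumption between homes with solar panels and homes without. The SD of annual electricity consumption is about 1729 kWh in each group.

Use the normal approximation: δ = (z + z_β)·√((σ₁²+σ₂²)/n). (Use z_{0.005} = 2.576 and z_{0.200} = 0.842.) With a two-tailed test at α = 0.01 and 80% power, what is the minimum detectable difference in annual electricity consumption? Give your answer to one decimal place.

δ = (z_{α/2} + z_β) · √((σ₁²+σ₂²)/n)
  = (2.576 + 0.842) · √(5978882/161)
  = 3.418 · √37135.9
  = 3.418 · 192.7068
  = 658.6719

Minimum detectable difference ≈ 658.7 kWh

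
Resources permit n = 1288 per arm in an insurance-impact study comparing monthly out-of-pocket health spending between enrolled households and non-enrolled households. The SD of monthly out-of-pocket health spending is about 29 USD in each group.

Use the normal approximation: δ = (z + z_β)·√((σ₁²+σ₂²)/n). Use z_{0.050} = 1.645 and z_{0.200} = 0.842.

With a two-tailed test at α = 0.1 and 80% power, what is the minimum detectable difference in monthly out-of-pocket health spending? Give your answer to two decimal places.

δ = (z_{α/2} + z_β) · √((σ₁²+σ₂²)/n)
  = (1.645 + 0.842) · √(1682/1288)
  = 2.487 · √1.3059
  = 2.487 · 1.1428
  = 2.8420

Minimum detectable difference ≈ 2.84 USD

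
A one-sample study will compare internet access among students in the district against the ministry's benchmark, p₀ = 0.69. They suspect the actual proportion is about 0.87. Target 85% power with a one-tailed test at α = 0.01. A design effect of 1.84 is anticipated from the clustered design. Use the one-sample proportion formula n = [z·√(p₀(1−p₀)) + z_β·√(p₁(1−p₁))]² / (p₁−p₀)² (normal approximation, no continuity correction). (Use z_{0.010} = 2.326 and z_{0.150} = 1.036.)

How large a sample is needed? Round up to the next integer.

n = 116

n = [z_α·√(p₀q₀) + z_β·√(p₁q₁)]² / (p₁ − p₀)²
  = [2.326·√(0.69·0.31) + 1.036·√(0.87·0.13)]² / (0.18)²
  = [2.326·0.4625 + 1.036·0.3363]² / 0.0324
  = [1.4242]² / 0.0324
  = 62.60
Design effect: 1.84 × 62.60 = 115.19.
Round up → n = 116.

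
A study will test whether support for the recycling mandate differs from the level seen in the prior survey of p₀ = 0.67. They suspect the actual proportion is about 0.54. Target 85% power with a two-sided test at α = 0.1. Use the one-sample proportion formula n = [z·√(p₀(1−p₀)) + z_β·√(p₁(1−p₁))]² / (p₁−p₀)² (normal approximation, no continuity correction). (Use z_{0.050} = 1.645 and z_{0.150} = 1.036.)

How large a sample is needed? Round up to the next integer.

n = 99

n = [z_{α/2}·√(p₀q₀) + z_β·√(p₁q₁)]² / (p₁ − p₀)²
  = [1.645·√(0.67·0.33) + 1.036·√(0.54·0.46)]² / (-0.13)²
  = [1.645·0.4702 + 1.036·0.4984]² / 0.0169
  = [1.2898]² / 0.0169
  = 98.44
Round up → n = 99.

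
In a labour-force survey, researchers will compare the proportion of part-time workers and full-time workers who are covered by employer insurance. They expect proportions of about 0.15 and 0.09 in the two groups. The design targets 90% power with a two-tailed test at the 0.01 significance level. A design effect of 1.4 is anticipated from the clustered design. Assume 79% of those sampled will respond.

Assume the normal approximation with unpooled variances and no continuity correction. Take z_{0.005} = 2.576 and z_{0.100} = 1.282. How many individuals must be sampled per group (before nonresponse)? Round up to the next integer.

n = 1535 per group

n = (z_{α/2} + z_β)² · [p₁(1−p₁) + p₂(1−p₂)] / (p₁ − p₂)²
  = (2.576 + 1.282)² · (0.15·0.85 + 0.09·0.91) / (0.06)²
  = (3.858)² · (0.1275 + 0.0819) / 0.0036
  = 14.8842 · 0.2094 / 0.0036
  = 865.76
Design effect: 1.4 × 865.76 = 1212.07.
Adjust for 79% response: 1212.07 / 0.79 = 1534.26.
Round up → n = 1535 per group.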